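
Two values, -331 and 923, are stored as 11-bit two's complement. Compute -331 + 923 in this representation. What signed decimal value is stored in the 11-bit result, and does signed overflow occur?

592; no overflow

-331 → 11010110101
923 → 01110011011
  11010110101
+ 01110011011
= 01001010000  (discard carry-out 1)
Result 01001010000: MSB = 0 → value 592.
Addends have opposite signs, so signed overflow cannot occur.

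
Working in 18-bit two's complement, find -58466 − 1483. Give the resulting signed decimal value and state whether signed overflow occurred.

-59949; no overflow

-58466 → 110001101110011110
1483 → 000000010111001011
Subtract via negate-and-add: invert 000000010111001011 + 1 = 111111101000110101 (i.e. -1483).
  110001101110011110
+ 111111101000110101
= 110001010111010011  (discard carry-out 1)
Result 110001010111010011: MSB = 1 → 202195 − 262144 = -59949.
Both addends (after negating the subtrahend) are negative and so is the stored result: no signed overflow.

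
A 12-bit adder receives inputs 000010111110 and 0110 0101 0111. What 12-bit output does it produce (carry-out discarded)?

  000010111110
+ 011001010111
= 011100010101

011100010101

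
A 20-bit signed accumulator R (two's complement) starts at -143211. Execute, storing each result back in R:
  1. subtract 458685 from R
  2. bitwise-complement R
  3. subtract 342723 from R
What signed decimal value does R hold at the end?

259172

Start: R = -143211 = 11011101000010010101.
R = -143211 − 458685 = -601896; wraps to 446680 = 01101101000011011000
R = NOT 01101101000011011000 = 10010010111100100111 = -446681
R = -446681 − 342723 = -789404; wraps to 259172 = 00111111010001100100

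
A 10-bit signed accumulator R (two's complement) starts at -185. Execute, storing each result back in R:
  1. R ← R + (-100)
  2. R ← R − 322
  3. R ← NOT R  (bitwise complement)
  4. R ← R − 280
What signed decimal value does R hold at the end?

326

Start: R = -185 = 1101000111.
R = -185 + (-100) = -285 = 1011100011
R = -285 − 322 = -607; wraps to 417 = 0110100001
R = NOT 0110100001 = 1001011110 = -418
R = -418 − 280 = -698; wraps to 326 = 0101000110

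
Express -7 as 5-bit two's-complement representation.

11001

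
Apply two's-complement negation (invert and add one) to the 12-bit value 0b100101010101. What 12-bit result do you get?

Invert: 011010101010. Add 1: 011010101011.
Check: 100101010101 = -1707, 011010101011 = 1707.

011010101011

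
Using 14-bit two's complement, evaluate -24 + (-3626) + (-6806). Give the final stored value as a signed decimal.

-24 + (-3626) = -3650 (11000110111110)
-3650 + (-6806) = -10456 → wraps to 5928 (01011100101000)

5928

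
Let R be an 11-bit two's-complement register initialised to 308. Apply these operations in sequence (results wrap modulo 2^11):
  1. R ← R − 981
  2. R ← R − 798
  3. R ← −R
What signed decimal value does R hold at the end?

Start: R = 308 = 00100110100.
R = 308 − 981 = -673 = 10101011111
R = -673 − 798 = -1471; wraps to 577 = 01001000001
R = −(577) = -577 = 10110111111

-577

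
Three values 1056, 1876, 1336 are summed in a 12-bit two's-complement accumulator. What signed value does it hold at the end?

1056 + 1876 = 2932 → wraps to -1164 (101101110100)
-1164 + 1336 = 172 (000010101100)

172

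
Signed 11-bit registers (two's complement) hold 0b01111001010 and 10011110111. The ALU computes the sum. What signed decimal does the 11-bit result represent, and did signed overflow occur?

193; no overflow

0b01111001010 → 01111001010 = 970 (signed)
10011110111 = -777 (signed)
  01111001010
+ 10011110111
= 00011000001  (discard carry-out 1)
Result 00011000001: MSB = 0 → value 193.
Addends have opposite signs, so signed overflow cannot occur.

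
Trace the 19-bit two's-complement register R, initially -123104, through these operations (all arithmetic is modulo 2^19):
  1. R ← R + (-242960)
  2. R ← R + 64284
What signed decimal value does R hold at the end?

222508

Start: R = -123104 = 1100001111100100000.
R = -123104 + (-242960) = -366064; wraps to 158224 = 0100110101000010000
R = 158224 + 64284 = 222508 = 0110110010100101100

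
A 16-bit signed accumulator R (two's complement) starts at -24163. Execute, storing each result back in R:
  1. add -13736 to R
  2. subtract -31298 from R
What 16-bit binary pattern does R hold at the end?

1110011000110111

Start: R = -24163 = 1010000110011101.
R = -24163 + (-13736) = -37899; wraps to 27637 = 0110101111110101
R = 27637 − (-31298) = 58935; wraps to -6601 = 1110011000110111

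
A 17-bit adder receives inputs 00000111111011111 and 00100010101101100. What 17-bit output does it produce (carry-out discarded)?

  00000111111011111
+ 00100010101101100
= 00101010101001011

00101010101001011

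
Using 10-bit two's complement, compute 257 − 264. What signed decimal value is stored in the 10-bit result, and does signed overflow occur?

-7; no overflow

257 → 0100000001
264 → 0100001000
Subtract via negate-and-add: invert 0100001000 + 1 = 1011111000 (i.e. -264).
  0100000001
+ 1011111000
= 1111111001
Result 1111111001: MSB = 1 → 1017 − 1024 = -7.
Addends (after negating the subtrahend) have opposite signs, so signed overflow cannot occur.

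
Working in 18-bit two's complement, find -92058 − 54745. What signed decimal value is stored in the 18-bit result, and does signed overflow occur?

115341; overflow

-92058 → 101001100001100110
54745 → 001101010111011001
Subtract via negate-and-add: invert 001101010111011001 + 1 = 110010101000100111 (i.e. -54745).
  101001100001100110
+ 110010101000100111
= 011100001010001101  (discard carry-out 1)
Result 011100001010001101: MSB = 0 → value 115341.
Both addends (after negating the subtrahend) are negative but the stored result is non-negative: signed overflow. The true value -92058 − 54745 = -146803 lies outside [-131072, 131071].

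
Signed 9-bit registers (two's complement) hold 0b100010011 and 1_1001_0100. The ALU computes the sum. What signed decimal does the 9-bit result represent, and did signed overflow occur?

0b100010011 → 100010011 = -237 (signed)
1_1001_0100 → 110010100 = -108 (signed)
  100010011
+ 110010100
= 010100111  (discard carry-out 1)
Result 010100111: MSB = 0 → value 167.
Both addends are negative but the stored result is non-negative: signed overflow. The true value -237 + (-108) = -345 lies outside [-256, 255].

167; overflow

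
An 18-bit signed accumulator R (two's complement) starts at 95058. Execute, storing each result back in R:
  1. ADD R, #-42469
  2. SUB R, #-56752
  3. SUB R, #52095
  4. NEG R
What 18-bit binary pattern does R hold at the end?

Start: R = 95058 = 010111001101010010.
R = 95058 + (-42469) = 52589 = 001100110101101101
R = 52589 − (-56752) = 109341 = 011010101100011101
R = 109341 − 52095 = 57246 = 001101111110011110
R = −(57246) = -57246 = 110010000001100010

110010000001100010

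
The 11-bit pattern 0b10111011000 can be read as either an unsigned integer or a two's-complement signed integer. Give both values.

Unsigned: 10111011000 = 1496.
Signed: MSB=1 → 1496 − 2048 = -552.

unsigned = 1496, signed = -552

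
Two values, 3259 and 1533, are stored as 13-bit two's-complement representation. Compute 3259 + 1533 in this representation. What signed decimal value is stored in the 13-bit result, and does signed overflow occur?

-3400; overflow

3259 → 0110010111011
1533 → 0010111111101
  0110010111011
+ 0010111111101
= 1001010111000
Result 1001010111000: MSB = 1 → 4792 − 8192 = -3400.
Both addends are non-negative but the stored result is negative: signed overflow. The true value 3259 + 1533 = 4792 lies outside [-4096, 4095].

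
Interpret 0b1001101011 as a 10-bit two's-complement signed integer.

MSB is 1, so the value is negative.
Invert: 0110010100. Add 1: 0110010101 = 405. So the value is −405.

-405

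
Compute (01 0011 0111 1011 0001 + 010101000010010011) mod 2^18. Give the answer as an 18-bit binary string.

  010011011110110001
+ 010101000010010011
= 101000100001000100

101000100001000100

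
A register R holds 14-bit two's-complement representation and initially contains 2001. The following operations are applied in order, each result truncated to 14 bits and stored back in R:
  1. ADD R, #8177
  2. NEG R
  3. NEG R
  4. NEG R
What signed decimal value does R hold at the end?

6206

Start: R = 2001 = 00011111010001.
R = 2001 + 8177 = 10178; wraps to -6206 = 10011111000010
R = −(-6206) = 6206 = 01100000111110
R = −(6206) = -6206 = 10011111000010
R = −(-6206) = 6206 = 01100000111110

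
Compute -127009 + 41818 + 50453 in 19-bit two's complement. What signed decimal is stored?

-127009 + 41818 = -85191 (1101011001100111001)
-85191 + 50453 = -34738 (1110111100001001110)

-34738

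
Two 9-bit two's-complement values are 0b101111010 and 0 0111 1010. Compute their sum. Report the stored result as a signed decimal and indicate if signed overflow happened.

-12; no overflow

0b101111010 → 101111010 = -134 (signed)
0 0111 1010 → 001111010 = 122 (signed)
  101111010
+ 001111010
= 111110100
Result 111110100: MSB = 1 → 500 − 512 = -12.
Addends have opposite signs, so signed overflow cannot occur.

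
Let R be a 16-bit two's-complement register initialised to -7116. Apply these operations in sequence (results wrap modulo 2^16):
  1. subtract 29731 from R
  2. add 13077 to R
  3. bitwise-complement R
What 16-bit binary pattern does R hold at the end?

Start: R = -7116 = 1110010000110100.
R = -7116 − 29731 = -36847; wraps to 28689 = 0111000000010001
R = 28689 + 13077 = 41766; wraps to -23770 = 1010001100100110
R = NOT 1010001100100110 = 0101110011011001 = 23769

0101110011011001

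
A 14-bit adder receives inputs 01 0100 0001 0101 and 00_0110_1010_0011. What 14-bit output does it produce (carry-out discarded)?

  01010000010101
+ 00011010100011
= 01101010111000

01101010111000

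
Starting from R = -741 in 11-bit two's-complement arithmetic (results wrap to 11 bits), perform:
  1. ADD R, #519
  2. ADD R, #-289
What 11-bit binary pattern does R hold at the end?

Start: R = -741 = 10100011011.
R = -741 + 519 = -222 = 11100100010
R = -222 + (-289) = -511 = 11000000001

11000000001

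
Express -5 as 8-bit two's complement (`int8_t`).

11111011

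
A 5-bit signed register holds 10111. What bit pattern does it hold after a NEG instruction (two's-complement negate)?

01001

Invert: 01000. Add 1: 01001.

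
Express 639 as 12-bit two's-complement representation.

639 is non-negative, so write it directly in 12 bits: 001001111111.

001001111111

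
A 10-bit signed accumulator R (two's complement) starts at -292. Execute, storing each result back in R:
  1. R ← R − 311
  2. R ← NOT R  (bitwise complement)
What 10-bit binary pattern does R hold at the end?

Start: R = -292 = 1011011100.
R = -292 − 311 = -603; wraps to 421 = 0110100101
R = NOT 0110100101 = 1001011010 = -422

1001011010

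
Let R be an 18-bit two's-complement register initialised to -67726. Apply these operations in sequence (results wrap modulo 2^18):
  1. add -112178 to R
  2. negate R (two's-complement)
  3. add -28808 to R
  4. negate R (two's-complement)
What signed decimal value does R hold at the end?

111048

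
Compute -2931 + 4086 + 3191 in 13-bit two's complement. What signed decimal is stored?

-2931 + 4086 = 1155 (0010010000011)
1155 + 3191 = 4346 → wraps to -3846 (1000011111010)

-3846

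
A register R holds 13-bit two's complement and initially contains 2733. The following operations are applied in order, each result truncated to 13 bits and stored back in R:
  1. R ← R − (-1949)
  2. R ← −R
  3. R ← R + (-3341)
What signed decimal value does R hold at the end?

169

Start: R = 2733 = 0101010101101.
R = 2733 − (-1949) = 4682; wraps to -3510 = 1001001001010
R = −(-3510) = 3510 = 0110110110110
R = 3510 + (-3341) = 169 = 0000010101001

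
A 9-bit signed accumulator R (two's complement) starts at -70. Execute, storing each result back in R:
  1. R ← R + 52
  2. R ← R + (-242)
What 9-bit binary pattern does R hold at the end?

Start: R = -70 = 110111010.
R = -70 + 52 = -18 = 111101110
R = -18 + (-242) = -260; wraps to 252 = 011111100

011111100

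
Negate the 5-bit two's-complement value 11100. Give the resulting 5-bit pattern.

Invert: 00011. Add 1: 00100.

00100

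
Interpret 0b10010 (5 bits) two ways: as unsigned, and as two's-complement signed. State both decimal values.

Unsigned: 10010 = 18.
Signed: MSB=1 → 18 − 32 = -14.

unsigned = 18, signed = -14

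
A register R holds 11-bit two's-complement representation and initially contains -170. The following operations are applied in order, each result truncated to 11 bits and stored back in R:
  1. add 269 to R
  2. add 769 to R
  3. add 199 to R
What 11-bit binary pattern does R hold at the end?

10000101011

Start: R = -170 = 11101010110.
R = -170 + 269 = 99 = 00001100011
R = 99 + 769 = 868 = 01101100100
R = 868 + 199 = 1067; wraps to -981 = 10000101011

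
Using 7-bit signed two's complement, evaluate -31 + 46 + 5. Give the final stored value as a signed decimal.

-31 + 46 = 15 (0001111)
15 + 5 = 20 (0010100)

20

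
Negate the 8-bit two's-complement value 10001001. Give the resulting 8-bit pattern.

Invert: 01110110. Add 1: 01110111.

01110111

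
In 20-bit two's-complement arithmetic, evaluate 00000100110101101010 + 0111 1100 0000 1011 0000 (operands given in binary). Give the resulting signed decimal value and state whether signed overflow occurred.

-520678; overflow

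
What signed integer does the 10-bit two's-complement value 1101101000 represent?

MSB is 1, so the value is negative.
Unsigned reading: 872. Subtract 2^10 = 1024: 872 − 1024 = -152.

-152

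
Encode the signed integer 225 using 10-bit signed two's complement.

225 is non-negative, so write it directly in 10 bits: 0011100001.

0011100001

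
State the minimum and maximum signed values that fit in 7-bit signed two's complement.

min = -64, max = 63

Minimum: −2^6 = -64.
Maximum: 2^6 − 1 = 63.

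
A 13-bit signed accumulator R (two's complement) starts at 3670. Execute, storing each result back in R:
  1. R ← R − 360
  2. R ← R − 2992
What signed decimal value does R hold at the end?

318

Start: R = 3670 = 0111001010110.
R = 3670 − 360 = 3310 = 0110011101110
R = 3310 − 2992 = 318 = 0000100111110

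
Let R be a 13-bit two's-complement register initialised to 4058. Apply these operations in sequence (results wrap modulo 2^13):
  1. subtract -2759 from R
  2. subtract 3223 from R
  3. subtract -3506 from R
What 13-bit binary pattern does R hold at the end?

1101110111100

Start: R = 4058 = 0111111011010.
R = 4058 − (-2759) = 6817; wraps to -1375 = 1101010100001
R = -1375 − 3223 = -4598; wraps to 3594 = 0111000001010
R = 3594 − (-3506) = 7100; wraps to -1092 = 1101110111100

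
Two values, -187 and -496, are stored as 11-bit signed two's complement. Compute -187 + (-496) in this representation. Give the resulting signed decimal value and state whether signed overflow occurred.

-683; no overflow

-187 → 11101000101
-496 → 11000010000
  11101000101
+ 11000010000
= 10101010101  (discard carry-out 1)
Result 10101010101: MSB = 1 → 1365 − 2048 = -683.
Both addends are negative and so is the stored result: no signed overflow.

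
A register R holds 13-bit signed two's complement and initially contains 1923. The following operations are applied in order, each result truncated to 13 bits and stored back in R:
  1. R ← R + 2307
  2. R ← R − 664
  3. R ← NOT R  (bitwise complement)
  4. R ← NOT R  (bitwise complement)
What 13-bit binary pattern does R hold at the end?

Start: R = 1923 = 0011110000011.
R = 1923 + 2307 = 4230; wraps to -3962 = 1000010000110
R = -3962 − 664 = -4626; wraps to 3566 = 0110111101110
R = NOT 0110111101110 = 1001000010001 = -3567
R = NOT 1001000010001 = 0110111101110 = 3566

0110111101110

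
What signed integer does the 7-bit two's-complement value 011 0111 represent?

55

MSB is 0, so the value is non-negative: 0110111 = 55.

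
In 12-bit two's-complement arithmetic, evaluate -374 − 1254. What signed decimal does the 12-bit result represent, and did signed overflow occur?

-374 → 111010001010
1254 → 010011100110
Subtract via negate-and-add: invert 010011100110 + 1 = 101100011010 (i.e. -1254).
  111010001010
+ 101100011010
= 100110100100  (discard carry-out 1)
Result 100110100100: MSB = 1 → 2468 − 4096 = -1628.
Both addends (after negating the subtrahend) are negative and so is the stored result: no signed overflow.

-1628; no overflow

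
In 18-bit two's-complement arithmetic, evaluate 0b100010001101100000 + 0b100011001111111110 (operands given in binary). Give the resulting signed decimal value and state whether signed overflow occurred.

0b100010001101100000 → 100010001101100000 = -122016 (signed)
0b100011001111111110 → 100011001111111110 = -117762 (signed)
  100010001101100000
+ 100011001111111110
= 000101011101011110  (discard carry-out 1)
Result 000101011101011110: MSB = 0 → value 22366.
Both addends are negative but the stored result is non-negative: signed overflow. The true value -122016 + (-117762) = -239778 lies outside [-131072, 131071].

22366; overflow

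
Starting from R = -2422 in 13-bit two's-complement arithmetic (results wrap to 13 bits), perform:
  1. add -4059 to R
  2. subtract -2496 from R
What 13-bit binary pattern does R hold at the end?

1000001101111

Start: R = -2422 = 1011010001010.
R = -2422 + (-4059) = -6481; wraps to 1711 = 0011010101111
R = 1711 − (-2496) = 4207; wraps to -3985 = 1000001101111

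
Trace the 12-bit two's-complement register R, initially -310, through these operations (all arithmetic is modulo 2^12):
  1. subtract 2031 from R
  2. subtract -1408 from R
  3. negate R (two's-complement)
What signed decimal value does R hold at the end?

933

Start: R = -310 = 111011001010.
R = -310 − 2031 = -2341; wraps to 1755 = 011011011011
R = 1755 − (-1408) = 3163; wraps to -933 = 110001011011
R = −(-933) = 933 = 001110100101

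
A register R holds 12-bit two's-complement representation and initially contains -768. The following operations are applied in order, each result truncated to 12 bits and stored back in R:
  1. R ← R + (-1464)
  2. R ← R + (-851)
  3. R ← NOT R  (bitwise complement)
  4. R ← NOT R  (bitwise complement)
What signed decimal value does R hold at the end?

Start: R = -768 = 110100000000.
R = -768 + (-1464) = -2232; wraps to 1864 = 011101001000
R = 1864 + (-851) = 1013 = 001111110101
R = NOT 001111110101 = 110000001010 = -1014
R = NOT 110000001010 = 001111110101 = 1013

1013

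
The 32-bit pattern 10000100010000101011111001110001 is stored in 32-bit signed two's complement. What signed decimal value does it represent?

MSB is 1, so the value is negative.
Unsigned reading: 2218966641. Subtract 2^32 = 4294967296: 2218966641 − 4294967296 = -2076000655.

-2076000655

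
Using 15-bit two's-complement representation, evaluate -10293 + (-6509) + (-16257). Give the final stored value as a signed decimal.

-291

-10293 + (-6509) = -16802 → wraps to 15966 (011111001011110)
15966 + (-16257) = -291 (111111011011101)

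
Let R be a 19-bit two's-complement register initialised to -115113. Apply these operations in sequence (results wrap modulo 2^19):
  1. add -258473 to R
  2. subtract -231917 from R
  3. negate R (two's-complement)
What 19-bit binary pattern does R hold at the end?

Start: R = -115113 = 1100011111001010111.
R = -115113 + (-258473) = -373586; wraps to 150702 = 0100100110010101110
R = 150702 − (-231917) = 382619; wraps to -141669 = 1011101011010011011
R = −(-141669) = 141669 = 0100010100101100101

0100010100101100101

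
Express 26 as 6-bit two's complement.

26 is non-negative, so write it directly in 6 bits: 011010.

011010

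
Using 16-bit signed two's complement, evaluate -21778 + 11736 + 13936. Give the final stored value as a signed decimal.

3894

-21778 + 11736 = -10042 (1101100011000110)
-10042 + 13936 = 3894 (0000111100110110)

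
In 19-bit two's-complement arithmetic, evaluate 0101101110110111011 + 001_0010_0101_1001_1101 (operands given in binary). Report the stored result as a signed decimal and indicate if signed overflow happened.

-261288; overflow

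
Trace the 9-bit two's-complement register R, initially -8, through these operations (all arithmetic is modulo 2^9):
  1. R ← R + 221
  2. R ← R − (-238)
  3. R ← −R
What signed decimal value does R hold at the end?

61

Start: R = -8 = 111111000.
R = -8 + 221 = 213 = 011010101
R = 213 − (-238) = 451; wraps to -61 = 111000011
R = −(-61) = 61 = 000111101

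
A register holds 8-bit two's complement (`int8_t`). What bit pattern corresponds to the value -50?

11001110

|-50| = 50 = 00110010 in 8 bits.
Invert the bits: 11001101. Add 1: 11001110.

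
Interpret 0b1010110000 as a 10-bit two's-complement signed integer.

-336

MSB is 1, so the value is negative.
Unsigned reading: 688. Subtract 2^10 = 1024: 688 − 1024 = -336.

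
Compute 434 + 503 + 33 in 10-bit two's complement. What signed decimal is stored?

434 + 503 = 937 → wraps to -87 (1110101001)
-87 + 33 = -54 (1111001010)

-54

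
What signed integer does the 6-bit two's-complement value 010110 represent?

MSB is 0, so the value is non-negative: 010110 = 22.

22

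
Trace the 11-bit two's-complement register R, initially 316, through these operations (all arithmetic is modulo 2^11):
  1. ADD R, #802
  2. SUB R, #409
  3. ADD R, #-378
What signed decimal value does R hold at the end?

331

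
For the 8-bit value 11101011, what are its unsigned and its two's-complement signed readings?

Unsigned: 11101011 = 235.
Signed: MSB=1 → 235 − 256 = -21.

unsigned = 235, signed = -21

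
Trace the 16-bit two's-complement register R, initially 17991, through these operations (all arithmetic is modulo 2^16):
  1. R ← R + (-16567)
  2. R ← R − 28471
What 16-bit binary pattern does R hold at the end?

1001011001011001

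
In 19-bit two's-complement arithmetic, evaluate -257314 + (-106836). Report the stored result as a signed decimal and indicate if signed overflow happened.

160138; overflow

-257314 → 1000001001011011110
-106836 → 1100101111010101100
  1000001001011011110
+ 1100101111010101100
= 0100111000110001010  (discard carry-out 1)
Result 0100111000110001010: MSB = 0 → value 160138.
Both addends are negative but the stored result is non-negative: signed overflow. The true value -257314 + (-106836) = -364150 lies outside [-262144, 262143].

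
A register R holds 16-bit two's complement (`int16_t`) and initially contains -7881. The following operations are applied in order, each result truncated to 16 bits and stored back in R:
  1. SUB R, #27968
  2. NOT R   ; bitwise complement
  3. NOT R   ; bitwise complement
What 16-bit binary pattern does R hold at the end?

Start: R = -7881 = 1110000100110111.
R = -7881 − 27968 = -35849; wraps to 29687 = 0111001111110111
R = NOT 0111001111110111 = 1000110000001000 = -29688
R = NOT 1000110000001000 = 0111001111110111 = 29687

0111001111110111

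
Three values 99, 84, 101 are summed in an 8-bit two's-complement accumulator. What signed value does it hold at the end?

99 + 84 = 183 → wraps to -73 (10110111)
-73 + 101 = 28 (00011100)

28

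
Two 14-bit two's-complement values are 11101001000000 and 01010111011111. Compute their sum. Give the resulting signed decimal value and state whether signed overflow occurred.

4127; no overflow

11101001000000 = -1472 (signed)
01010111011111 = 5599 (signed)
  11101001000000
+ 01010111011111
= 01000000011111  (discard carry-out 1)
Result 01000000011111: MSB = 0 → value 4127.
Addends have opposite signs, so signed overflow cannot occur.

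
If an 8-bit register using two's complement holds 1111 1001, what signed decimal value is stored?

-7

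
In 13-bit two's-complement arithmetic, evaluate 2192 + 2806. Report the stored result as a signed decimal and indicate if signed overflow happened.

2192 → 0100010010000
2806 → 0101011110110
  0100010010000
+ 0101011110110
= 1001110000110
Result 1001110000110: MSB = 1 → 4998 − 8192 = -3194.
Both addends are non-negative but the stored result is negative: signed overflow. The true value 2192 + 2806 = 4998 lies outside [-4096, 4095].

-3194; overflow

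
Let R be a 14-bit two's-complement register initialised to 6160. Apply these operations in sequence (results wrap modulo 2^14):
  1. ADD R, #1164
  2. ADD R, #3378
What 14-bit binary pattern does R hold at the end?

Start: R = 6160 = 01100000010000.
R = 6160 + 1164 = 7324 = 01110010011100
R = 7324 + 3378 = 10702; wraps to -5682 = 10100111001110

10100111001110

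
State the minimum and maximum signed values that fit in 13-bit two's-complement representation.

Minimum: −2^12 = -4096.
Maximum: 2^12 − 1 = 4095.

min = -4096, max = 4095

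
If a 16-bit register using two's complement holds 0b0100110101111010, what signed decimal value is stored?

19834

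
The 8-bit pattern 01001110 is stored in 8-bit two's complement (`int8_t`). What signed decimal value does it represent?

MSB is 0, so the value is non-negative: 01001110 = 78.

78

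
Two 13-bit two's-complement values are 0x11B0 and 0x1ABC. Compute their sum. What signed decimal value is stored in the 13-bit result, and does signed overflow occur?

0x11B0 = 1000110110000 = -3664 (signed)
0x1ABC = 1101010111100 = -1348 (signed)
  1000110110000
+ 1101010111100
= 0110001101100  (discard carry-out 1)
Result 0110001101100: MSB = 0 → value 3180.
Both addends are negative but the stored result is non-negative: signed overflow. The true value -3664 + (-1348) = -5012 lies outside [-4096, 4095].

3180; overflow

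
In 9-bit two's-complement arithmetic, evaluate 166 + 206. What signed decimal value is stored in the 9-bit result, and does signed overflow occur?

166 → 010100110
206 → 011001110
  010100110
+ 011001110
= 101110100
Result 101110100: MSB = 1 → 372 − 512 = -140.
Both addends are non-negative but the stored result is negative: signed overflow. The true value 166 + 206 = 372 lies outside [-256, 255].

-140; overflow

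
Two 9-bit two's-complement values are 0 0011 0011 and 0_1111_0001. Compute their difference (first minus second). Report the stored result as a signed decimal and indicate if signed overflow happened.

0 0011 0011 → 000110011 = 51 (signed)
0_1111_0001 → 011110001 = 241 (signed)
Subtract via negate-and-add: invert 011110001 + 1 = 100001111 (i.e. -241).
  000110011
+ 100001111
= 101000010
Result 101000010: MSB = 1 → 322 − 512 = -190.
Addends (after negating the subtrahend) have opposite signs, so signed overflow cannot occur.

-190; no overflow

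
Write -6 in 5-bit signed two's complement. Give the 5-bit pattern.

11010

|-6| = 6 = 00110 in 5 bits.
Invert the bits: 11001. Add 1: 11010.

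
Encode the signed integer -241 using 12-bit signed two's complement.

|-241| = 241 = 000011110001 in 12 bits.
Invert the bits: 111100001110. Add 1: 111100001111.

111100001111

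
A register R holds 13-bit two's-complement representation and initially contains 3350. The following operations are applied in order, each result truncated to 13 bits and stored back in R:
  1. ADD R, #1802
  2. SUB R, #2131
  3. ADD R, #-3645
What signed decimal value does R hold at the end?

Start: R = 3350 = 0110100010110.
R = 3350 + 1802 = 5152; wraps to -3040 = 1010000100000
R = -3040 − 2131 = -5171; wraps to 3021 = 0101111001101
R = 3021 + (-3645) = -624 = 1110110010000

-624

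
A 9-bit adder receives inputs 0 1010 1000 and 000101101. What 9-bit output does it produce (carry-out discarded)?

  010101000
+ 000101101
= 011010101

011010101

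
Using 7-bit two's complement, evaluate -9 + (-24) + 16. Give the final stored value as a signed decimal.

-17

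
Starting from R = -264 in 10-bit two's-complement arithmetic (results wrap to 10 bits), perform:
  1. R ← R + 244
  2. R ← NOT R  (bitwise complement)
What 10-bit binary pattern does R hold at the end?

Start: R = -264 = 1011111000.
R = -264 + 244 = -20 = 1111101100
R = NOT 1111101100 = 0000010011 = 19

0000010011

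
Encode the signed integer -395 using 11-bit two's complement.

11001110101

|-395| = 395 = 00110001011 in 11 bits.
Invert the bits: 11001110100. Add 1: 11001110101.
Check: 11001110101 reads as 1653 − 2048 = -395.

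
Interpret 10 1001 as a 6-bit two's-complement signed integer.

-23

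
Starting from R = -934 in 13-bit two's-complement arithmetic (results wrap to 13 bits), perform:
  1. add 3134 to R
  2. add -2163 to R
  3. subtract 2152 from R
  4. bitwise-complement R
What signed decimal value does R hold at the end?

2114

Start: R = -934 = 1110001011010.
R = -934 + 3134 = 2200 = 0100010011000
R = 2200 + (-2163) = 37 = 0000000100101
R = 37 − 2152 = -2115 = 1011110111101
R = NOT 1011110111101 = 0100001000010 = 2114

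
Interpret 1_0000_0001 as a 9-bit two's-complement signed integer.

MSB is 1, so the value is negative.
Invert: 011111110. Add 1: 011111111 = 255. So the value is −255.

-255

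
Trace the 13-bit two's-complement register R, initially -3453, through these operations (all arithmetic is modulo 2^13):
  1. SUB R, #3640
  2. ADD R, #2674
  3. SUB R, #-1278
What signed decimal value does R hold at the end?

-3141

Start: R = -3453 = 1001010000011.
R = -3453 − 3640 = -7093; wraps to 1099 = 0010001001011
R = 1099 + 2674 = 3773 = 0111010111101
R = 3773 − (-1278) = 5051; wraps to -3141 = 1001110111011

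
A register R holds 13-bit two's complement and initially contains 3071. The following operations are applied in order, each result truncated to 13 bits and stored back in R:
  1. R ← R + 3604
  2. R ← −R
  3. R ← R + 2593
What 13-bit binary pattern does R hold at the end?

Start: R = 3071 = 0101111111111.
R = 3071 + 3604 = 6675; wraps to -1517 = 1101000010011
R = −(-1517) = 1517 = 0010111101101
R = 1517 + 2593 = 4110; wraps to -4082 = 1000000001110

1000000001110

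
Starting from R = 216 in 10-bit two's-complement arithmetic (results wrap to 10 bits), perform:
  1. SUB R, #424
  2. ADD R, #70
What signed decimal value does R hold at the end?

Start: R = 216 = 0011011000.
R = 216 − 424 = -208 = 1100110000
R = -208 + 70 = -138 = 1101110110

-138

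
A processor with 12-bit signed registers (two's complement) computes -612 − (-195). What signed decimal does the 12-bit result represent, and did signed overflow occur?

-417; no overflow

-612 → 110110011100
-195 → 111100111101
Subtract via negate-and-add: invert 111100111101 + 1 = 000011000011 (i.e. 195).
  110110011100
+ 000011000011
= 111001011111
Result 111001011111: MSB = 1 → 3679 − 4096 = -417.
Addends (after negating the subtrahend) have opposite signs, so signed overflow cannot occur.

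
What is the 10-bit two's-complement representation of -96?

1110100000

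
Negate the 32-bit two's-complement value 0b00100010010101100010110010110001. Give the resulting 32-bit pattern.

Invert: 11011101101010011101001101001110. Add 1: 11011101101010011101001101001111.
Check: 00100010010101100010110010110001 = 576072881, 11011101101010011101001101001111 = -576072881.

11011101101010011101001101001111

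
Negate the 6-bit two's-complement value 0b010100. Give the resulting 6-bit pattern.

101100

Invert: 101011. Add 1: 101100.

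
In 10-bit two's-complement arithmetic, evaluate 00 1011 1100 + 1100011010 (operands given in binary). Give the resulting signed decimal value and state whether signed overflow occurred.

-42; no overflow

00 1011 1100 → 0010111100 = 188 (signed)
1100011010 = -230 (signed)
  0010111100
+ 1100011010
= 1111010110
Result 1111010110: MSB = 1 → 982 − 1024 = -42.
Addends have opposite signs, so signed overflow cannot occur.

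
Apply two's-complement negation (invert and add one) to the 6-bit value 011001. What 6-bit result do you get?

100111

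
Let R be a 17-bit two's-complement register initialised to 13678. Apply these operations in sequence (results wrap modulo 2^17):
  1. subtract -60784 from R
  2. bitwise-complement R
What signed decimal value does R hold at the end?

Start: R = 13678 = 00011010101101110.
R = 13678 − (-60784) = 74462; wraps to -56610 = 10010001011011110
R = NOT 10010001011011110 = 01101110100100001 = 56609

56609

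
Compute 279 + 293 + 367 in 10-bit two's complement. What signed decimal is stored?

-85

279 + 293 = 572 → wraps to -452 (1000111100)
-452 + 367 = -85 (1110101011)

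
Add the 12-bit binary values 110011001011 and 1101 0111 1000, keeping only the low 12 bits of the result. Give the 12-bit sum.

  110011001011
+ 110101111000
= 101001000011  (discard carry-out 1)

101001000011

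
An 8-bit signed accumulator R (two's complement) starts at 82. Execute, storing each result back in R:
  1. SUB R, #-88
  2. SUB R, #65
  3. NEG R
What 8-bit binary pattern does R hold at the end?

Start: R = 82 = 01010010.
R = 82 − (-88) = 170; wraps to -86 = 10101010
R = -86 − 65 = -151; wraps to 105 = 01101001
R = −(105) = -105 = 10010111

10010111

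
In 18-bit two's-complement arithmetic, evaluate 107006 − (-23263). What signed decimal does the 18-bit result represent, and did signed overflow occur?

130269; no overflow

107006 → 011010000111111110
-23263 → 111010010100100001
Subtract via negate-and-add: invert 111010010100100001 + 1 = 000101101011011111 (i.e. 23263).
  011010000111111110
+ 000101101011011111
= 011111110011011101
Result 011111110011011101: MSB = 0 → value 130269.
Both addends (after negating the subtrahend) are non-negative and so is the stored result: no signed overflow.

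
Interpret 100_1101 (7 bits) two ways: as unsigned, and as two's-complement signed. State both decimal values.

unsigned = 77, signed = -51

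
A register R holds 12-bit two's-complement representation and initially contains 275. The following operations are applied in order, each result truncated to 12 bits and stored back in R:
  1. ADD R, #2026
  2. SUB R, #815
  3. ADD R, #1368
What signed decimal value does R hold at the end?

-1242

Start: R = 275 = 000100010011.
R = 275 + 2026 = 2301; wraps to -1795 = 100011111101
R = -1795 − 815 = -2610; wraps to 1486 = 010111001110
R = 1486 + 1368 = 2854; wraps to -1242 = 101100100110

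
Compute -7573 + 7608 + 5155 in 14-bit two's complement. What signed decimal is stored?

5190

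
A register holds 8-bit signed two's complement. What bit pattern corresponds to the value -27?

11100101

|-27| = 27 = 00011011 in 8 bits.
Invert the bits: 11100100. Add 1: 11100101.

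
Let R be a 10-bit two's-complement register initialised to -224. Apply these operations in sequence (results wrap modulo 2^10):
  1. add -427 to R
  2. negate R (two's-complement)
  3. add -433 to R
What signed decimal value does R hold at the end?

218

Start: R = -224 = 1100100000.
R = -224 + (-427) = -651; wraps to 373 = 0101110101
R = −(373) = -373 = 1010001011
R = -373 + (-433) = -806; wraps to 218 = 0011011010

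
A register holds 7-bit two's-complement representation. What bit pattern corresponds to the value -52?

1001100

|-52| = 52 = 0110100 in 7 bits.
Invert the bits: 1001011. Add 1: 1001100.
Check: 1001100 reads as 76 − 128 = -52.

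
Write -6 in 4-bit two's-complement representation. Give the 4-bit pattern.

|-6| = 6 = 0110 in 4 bits.
Invert the bits: 1001. Add 1: 1010.
Check: 1010 reads as 10 − 16 = -6.

1010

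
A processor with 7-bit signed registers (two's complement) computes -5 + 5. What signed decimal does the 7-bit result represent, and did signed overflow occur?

0; no overflow

-5 → 1111011
5 → 0000101
  1111011
+ 0000101
= 0000000  (discard carry-out 1)
Result 0000000: MSB = 0 → value 0.
Addends have opposite signs, so signed overflow cannot occur.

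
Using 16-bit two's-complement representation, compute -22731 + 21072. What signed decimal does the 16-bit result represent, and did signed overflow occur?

-1659; no overflow

-22731 → 1010011100110101
21072 → 0101001001010000
  1010011100110101
+ 0101001001010000
= 1111100110000101
Result 1111100110000101: MSB = 1 → 63877 − 65536 = -1659.
Addends have opposite signs, so signed overflow cannot occur.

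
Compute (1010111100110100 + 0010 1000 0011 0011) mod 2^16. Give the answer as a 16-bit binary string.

1101011101100111

  1010111100110100
+ 0010100000110011
= 1101011101100111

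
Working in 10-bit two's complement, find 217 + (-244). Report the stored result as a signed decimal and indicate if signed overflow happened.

217 → 0011011001
-244 → 1100001100
  0011011001
+ 1100001100
= 1111100101
Result 1111100101: MSB = 1 → 997 − 1024 = -27.
Addends have opposite signs, so signed overflow cannot occur.

-27; no overflow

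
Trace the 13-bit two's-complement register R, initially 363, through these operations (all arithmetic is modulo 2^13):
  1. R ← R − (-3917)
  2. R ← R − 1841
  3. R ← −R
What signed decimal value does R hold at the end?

-2439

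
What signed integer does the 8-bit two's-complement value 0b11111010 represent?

-6

MSB is 1, so the value is negative.
Invert: 00000101. Add 1: 00000110 = 6. So the value is −6.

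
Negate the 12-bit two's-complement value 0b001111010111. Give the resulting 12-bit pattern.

110000101001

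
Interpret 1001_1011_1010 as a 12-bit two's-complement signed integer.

MSB is 1, so the value is negative.
Invert: 011001000101. Add 1: 011001000110 = 1606. So the value is −1606.

-1606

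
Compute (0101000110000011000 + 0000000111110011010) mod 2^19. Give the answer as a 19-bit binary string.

0101001101110110010

  0101000110000011000
+ 0000000111110011010
= 0101001101110110010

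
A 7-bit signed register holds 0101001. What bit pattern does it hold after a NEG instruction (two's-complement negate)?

Invert: 1010110. Add 1: 1010111.
Check: 0101001 = 41, 1010111 = -41.

1010111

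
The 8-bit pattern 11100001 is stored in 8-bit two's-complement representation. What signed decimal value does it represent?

MSB is 1, so the value is negative.
Invert: 00011110. Add 1: 00011111 = 31. So the value is −31.

-31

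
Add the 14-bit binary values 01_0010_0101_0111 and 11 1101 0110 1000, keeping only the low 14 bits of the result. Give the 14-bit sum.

00111110111111

  01001001010111
+ 11110101101000
= 00111110111111  (discard carry-out 1)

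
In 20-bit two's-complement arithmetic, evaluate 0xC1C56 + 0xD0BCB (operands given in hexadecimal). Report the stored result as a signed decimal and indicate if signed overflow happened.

0xC1C56 = 11000001110001010110 = -254890 (signed)
0xD0BCB = 11010000101111001011 = -193589 (signed)
  11000001110001010110
+ 11010000101111001011
= 10010010100000100001  (discard carry-out 1)
Result 10010010100000100001: MSB = 1 → 600097 − 1048576 = -448479.
Both addends are negative and so is the stored result: no signed overflow.

-448479; no overflow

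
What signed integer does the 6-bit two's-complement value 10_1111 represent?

MSB is 1, so the value is negative.
Unsigned reading: 47. Subtract 2^6 = 64: 47 − 64 = -17.

-17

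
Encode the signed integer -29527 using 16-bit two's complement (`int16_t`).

1000110010101001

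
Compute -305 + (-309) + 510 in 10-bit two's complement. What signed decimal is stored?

-305 + (-309) = -614 → wraps to 410 (0110011010)
410 + 510 = 920 → wraps to -104 (1110011000)

-104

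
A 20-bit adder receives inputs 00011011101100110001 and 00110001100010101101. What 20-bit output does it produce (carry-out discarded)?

  00011011101100110001
+ 00110001100010101101
= 01001101001111011110

01001101001111011110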